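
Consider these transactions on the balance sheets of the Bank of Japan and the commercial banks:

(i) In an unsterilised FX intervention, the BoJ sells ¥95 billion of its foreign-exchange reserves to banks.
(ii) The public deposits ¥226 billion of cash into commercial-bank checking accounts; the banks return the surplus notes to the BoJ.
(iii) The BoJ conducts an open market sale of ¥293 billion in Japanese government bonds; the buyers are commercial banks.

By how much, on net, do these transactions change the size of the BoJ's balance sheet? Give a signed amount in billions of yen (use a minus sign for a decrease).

FX sale ¥95 billion: a BoJ asset is shed → −¥95B.
Currency deposit ¥226 billion: only the composition of liabilities changes → 0.
OMO sale (to banks) ¥293 billion: a BoJ asset is shed → −¥293B.
Net: −95 + 0 − 293 = -¥388 billion.

-¥388 billion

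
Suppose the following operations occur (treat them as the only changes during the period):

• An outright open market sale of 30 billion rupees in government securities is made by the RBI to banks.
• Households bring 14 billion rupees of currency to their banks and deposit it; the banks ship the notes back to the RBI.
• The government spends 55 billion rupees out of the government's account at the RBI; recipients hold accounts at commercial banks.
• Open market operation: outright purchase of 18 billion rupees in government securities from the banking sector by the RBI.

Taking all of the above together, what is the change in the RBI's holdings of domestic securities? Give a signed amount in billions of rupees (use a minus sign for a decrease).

RBI balance sheet:
  Assets:      Securities −12B
  Liabilities: Bank reserves +57B, Currency in circulation −14B, Government deposits −55B
So the change in the RBI's holdings of domestic securities is -12 billion.

-12 billion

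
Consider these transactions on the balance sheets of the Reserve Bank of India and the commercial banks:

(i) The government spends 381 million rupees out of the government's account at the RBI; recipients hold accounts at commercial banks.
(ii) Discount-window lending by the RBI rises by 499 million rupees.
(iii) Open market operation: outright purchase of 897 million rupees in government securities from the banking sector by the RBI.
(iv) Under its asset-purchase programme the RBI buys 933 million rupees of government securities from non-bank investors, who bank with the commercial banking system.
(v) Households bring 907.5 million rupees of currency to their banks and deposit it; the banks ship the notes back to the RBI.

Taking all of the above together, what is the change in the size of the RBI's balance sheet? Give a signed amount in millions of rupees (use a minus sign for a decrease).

+2329 million

RBI balance sheet:
  Assets:      Securities +1830M, Loans to banks +499M
  Liabilities: Bank reserves +3617.5M, Currency in circulation −907.5M, Government deposits −381M
Change in total RBI assets = +2329 million.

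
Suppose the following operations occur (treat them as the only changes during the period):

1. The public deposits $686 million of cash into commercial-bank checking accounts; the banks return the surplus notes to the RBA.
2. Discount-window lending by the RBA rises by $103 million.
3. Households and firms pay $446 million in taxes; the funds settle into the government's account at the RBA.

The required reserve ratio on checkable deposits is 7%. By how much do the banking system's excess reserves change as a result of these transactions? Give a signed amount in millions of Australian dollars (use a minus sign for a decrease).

Currency deposit $686 million: reserves +$686M, deposits +$686M.
Discount-window loan $103 million: reserves +$103M, deposits 0.
Government account inflow $446 million: reserves −$446M, deposits −$446M.
Totals: Δreserves = +$343M, Δdeposits = +$240M.
Δrequired reserves = 7% × +$240M = +$16.8M.
Δexcess reserves = Δreserves − Δrequired = +$343M − (+$16.8M) = +$326.2 million.

+$326.2 million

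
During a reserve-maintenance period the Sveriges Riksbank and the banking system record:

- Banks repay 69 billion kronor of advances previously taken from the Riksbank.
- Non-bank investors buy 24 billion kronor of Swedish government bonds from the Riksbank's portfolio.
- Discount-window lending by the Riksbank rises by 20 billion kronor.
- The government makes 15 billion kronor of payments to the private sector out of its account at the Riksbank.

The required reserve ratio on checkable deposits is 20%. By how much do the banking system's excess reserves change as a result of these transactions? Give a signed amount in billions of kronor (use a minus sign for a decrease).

Discount-window repayment 69 billion kronor: reserves −69B, deposits 0.
Asset sale (to non-banks) 24 billion kronor: reserves −24B, deposits −24B.
Discount-window loan 20 billion kronor: reserves +20B, deposits 0.
Government spending 15 billion kronor: reserves +15B, deposits +15B.
Totals: Δreserves = −58B, Δdeposits = −9B.
Δrequired reserves = 20% × −9B = −1.8B.
Δexcess reserves = Δreserves − Δrequired = −58B − (−1.8B) = -56.2 billion.

-56.2 billion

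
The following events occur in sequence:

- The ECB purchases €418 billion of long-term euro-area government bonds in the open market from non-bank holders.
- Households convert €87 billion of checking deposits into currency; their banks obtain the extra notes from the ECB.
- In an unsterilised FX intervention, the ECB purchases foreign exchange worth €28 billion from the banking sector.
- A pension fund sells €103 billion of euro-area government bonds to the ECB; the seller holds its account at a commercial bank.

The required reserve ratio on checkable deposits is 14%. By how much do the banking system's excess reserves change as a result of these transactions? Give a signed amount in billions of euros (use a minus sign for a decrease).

+€401.24 billion

Asset purchase (from non-banks) €418 billion: reserves +€418B, deposits +€418B.
Currency withdrawal €87 billion: reserves −€87B, deposits −€87B.
FX purchase €28 billion: reserves +€28B, deposits 0.
Asset purchase (from non-banks) €103 billion: reserves +€103B, deposits +€103B.
Totals: Δreserves = +€462B, Δdeposits = +€434B.
Δrequired reserves = 14% × +€434B = +€60.76B.
Δexcess reserves = Δreserves − Δrequired = +€462B − (+€60.76B) = +€401.24 billion.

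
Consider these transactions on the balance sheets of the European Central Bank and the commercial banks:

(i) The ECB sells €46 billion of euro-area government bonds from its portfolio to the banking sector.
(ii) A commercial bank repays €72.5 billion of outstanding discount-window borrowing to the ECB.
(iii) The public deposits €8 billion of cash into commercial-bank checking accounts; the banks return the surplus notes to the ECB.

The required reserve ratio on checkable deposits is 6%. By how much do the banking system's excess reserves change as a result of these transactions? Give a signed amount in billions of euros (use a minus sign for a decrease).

OMO sale (to banks) €46 billion: reserves −€46B, deposits 0.
Discount-window repayment €72.5 billion: reserves −€72.5B, deposits 0.
Currency deposit €8 billion: reserves +€8B, deposits +€8B.
Totals: Δreserves = −€110.5B, Δdeposits = +€8B.
Δrequired reserves = 6% × +€8B = +€0.48B.
Δexcess reserves = Δreserves − Δrequired = −€110.5B − (+€0.48B) = -€110.98 billion.

-€110.98 billion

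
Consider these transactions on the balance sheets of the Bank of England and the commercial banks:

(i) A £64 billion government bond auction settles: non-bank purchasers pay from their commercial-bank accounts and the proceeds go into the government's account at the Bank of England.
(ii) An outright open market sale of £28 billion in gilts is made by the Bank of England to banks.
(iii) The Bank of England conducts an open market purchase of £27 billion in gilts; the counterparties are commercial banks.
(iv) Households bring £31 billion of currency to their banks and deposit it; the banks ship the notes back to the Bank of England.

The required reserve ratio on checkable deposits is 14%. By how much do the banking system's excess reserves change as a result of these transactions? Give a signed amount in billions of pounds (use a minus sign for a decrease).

-£29.38 billion

Government account inflow £64 billion: reserves −£64B, deposits −£64B.
OMO sale (to banks) £28 billion: reserves −£28B, deposits 0.
OMO purchase (from banks) £27 billion: reserves +£27B, deposits 0.
Currency deposit £31 billion: reserves +£31B, deposits +£31B.
Totals: Δreserves = −£34B, Δdeposits = −£33B.
Δrequired reserves = 14% × −£33B = −£4.62B.
Δexcess reserves = Δreserves − Δrequired = −£34B − (−£4.62B) = -£29.38 billion.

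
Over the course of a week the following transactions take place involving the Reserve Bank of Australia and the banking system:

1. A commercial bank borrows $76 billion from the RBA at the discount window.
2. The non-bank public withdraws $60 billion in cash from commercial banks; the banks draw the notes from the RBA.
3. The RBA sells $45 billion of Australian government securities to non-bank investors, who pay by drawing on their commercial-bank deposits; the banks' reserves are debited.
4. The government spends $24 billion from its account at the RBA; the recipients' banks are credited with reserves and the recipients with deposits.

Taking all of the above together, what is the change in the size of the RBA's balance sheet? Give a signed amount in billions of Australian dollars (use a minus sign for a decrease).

+$31 billion

RBA balance sheet:
  Assets:      Securities −$45B, Loans to banks +$76B
  Liabilities: Bank reserves −$5B, Currency in circulation +$60B, Government deposits −$24B
Change in total RBA assets = +$31 billion.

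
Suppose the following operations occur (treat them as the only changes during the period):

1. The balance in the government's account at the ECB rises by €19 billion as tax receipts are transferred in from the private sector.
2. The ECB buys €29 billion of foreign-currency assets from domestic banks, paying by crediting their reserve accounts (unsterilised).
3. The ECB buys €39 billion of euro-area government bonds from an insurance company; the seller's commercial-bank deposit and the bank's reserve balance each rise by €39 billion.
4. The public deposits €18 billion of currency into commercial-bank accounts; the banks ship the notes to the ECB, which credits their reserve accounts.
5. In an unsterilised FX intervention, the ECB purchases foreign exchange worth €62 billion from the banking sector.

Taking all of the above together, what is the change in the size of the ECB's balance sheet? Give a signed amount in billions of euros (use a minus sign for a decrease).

Government account inflow €19 billion: only the composition of liabilities changes → 0.
FX purchase €29 billion: an ECB asset is acquired → +€29B.
Asset purchase (from non-banks) €39 billion: an ECB asset is acquired → +€39B.
Currency deposit €18 billion: only the composition of liabilities changes → 0.
FX purchase €62 billion: an ECB asset is acquired → +€62B.
Net: 0 + 29 + 39 + 0 + 62 = +€130 billion.

+€130 billion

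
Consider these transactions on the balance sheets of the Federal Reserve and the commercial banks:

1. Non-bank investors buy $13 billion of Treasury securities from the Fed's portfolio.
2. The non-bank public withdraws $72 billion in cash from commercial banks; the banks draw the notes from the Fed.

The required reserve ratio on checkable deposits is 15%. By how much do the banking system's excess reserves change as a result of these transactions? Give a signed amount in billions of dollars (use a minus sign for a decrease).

Asset sale (to non-banks) $13 billion: reserves −$13B, deposits −$13B.
Currency withdrawal $72 billion: reserves −$72B, deposits −$72B.
Totals: Δreserves = −$85B, Δdeposits = −$85B.
Δrequired reserves = 15% × −$85B = −$12.75B.
Δexcess reserves = Δreserves − Δrequired = −$85B − (−$12.75B) = -$72.25 billion.

-$72.25 billion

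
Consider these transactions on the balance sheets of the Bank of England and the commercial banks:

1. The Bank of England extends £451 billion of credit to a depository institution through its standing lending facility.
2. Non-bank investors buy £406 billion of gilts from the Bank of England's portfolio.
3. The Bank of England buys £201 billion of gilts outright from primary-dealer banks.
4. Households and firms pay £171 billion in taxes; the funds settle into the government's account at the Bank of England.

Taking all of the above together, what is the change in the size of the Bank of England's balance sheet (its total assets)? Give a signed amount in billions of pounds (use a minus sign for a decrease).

+£246 billion

Bank of England balance sheet:
  Assets:      Securities −£205B, Loans to banks +£451B
  Liabilities: Bank reserves +£75B, Government deposits +£171B
Change in total Bank of England assets = +£246 billion.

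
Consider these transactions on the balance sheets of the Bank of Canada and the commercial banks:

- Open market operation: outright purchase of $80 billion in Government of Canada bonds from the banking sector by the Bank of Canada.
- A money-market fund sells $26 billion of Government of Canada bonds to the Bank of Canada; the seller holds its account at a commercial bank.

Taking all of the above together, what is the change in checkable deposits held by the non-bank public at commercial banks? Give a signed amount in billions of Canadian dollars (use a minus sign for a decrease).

Bank of Canada balance sheet:
  Assets:      Securities +$106B
  Liabilities: Bank reserves +$106B
Commercial banking system:
  Assets:      Reserves at CB +$106B, Securities −$80B
  Liabilities: Checkable deposits +$26B
So the change in checkable deposits held by the non-bank public at commercial banks is +$26 billion.

+$26 billion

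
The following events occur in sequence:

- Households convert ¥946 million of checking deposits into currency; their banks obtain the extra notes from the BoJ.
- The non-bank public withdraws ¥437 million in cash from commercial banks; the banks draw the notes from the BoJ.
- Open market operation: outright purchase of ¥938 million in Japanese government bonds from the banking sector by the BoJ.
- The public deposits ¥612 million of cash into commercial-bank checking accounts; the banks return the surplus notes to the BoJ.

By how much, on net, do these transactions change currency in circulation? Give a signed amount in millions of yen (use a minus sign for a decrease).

+¥771 million

Currency withdrawal ¥946 million: notes leave the central bank → +¥946M.
Currency withdrawal ¥437 million: notes leave the central bank → +¥437M.
OMO purchase (from banks) ¥938 million: no currency enters or leaves circulation → 0.
Currency deposit ¥612 million: notes return to the central bank → −¥612M.
Net: 946 + 437 + 0 − 612 = +¥771 million.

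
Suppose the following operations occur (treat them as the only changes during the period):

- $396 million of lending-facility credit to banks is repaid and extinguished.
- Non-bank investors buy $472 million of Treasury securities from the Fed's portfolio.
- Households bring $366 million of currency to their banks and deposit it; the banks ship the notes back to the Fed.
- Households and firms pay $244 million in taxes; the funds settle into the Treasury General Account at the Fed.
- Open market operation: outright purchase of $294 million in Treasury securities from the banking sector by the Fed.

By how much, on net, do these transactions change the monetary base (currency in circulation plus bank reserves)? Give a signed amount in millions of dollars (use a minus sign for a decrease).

Discount-window repayment $396 million: Fed balance sheet contracts → −$396M.
Asset sale (to non-banks) $472 million: Fed balance sheet contracts → −$472M.
Currency deposit $366 million: just a shift between currency and reserves — both are base money → 0.
Government account inflow $244 million: reserves shift to a non-base liability → −$244M.
OMO purchase (from banks) $294 million: Fed balance sheet expands → +$294M.
Net: −396 − 472 + 0 − 244 + 294 = -$818 million.

-$818 million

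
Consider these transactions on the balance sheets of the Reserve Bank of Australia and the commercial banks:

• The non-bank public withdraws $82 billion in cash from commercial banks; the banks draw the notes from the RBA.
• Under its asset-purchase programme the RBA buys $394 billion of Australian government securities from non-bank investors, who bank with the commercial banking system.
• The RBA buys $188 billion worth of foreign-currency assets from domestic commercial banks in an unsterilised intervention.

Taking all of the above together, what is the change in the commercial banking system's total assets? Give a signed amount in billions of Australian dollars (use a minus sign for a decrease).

RBA balance sheet:
  Assets:      Securities +$394B, Foreign assets +$188B
  Liabilities: Bank reserves +$500B, Currency in circulation +$82B
Commercial banking system:
  Assets:      Reserves at CB +$500B, Foreign assets −$188B
  Liabilities: Checkable deposits +$312B
Change in total bank assets = +$312 billion.

+$312 billion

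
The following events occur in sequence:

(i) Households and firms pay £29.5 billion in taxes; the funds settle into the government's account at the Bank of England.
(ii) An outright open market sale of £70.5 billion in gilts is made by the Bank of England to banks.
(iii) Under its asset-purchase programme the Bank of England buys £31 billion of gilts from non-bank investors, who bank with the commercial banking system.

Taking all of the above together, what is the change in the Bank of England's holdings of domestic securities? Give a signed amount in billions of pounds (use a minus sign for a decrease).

-£39.5 billion

Government account inflow £29.5 billion: the Bank of England's securities portfolio is untouched → 0.
OMO sale (to banks) £70.5 billion: securities removed from the Bank of England's portfolio → −£70.5B.
Asset purchase (from non-banks) £31 billion: securities added to the Bank of England's portfolio → +£31B.
Net: 0 − 70.5 + 31 = -£39.5 billion.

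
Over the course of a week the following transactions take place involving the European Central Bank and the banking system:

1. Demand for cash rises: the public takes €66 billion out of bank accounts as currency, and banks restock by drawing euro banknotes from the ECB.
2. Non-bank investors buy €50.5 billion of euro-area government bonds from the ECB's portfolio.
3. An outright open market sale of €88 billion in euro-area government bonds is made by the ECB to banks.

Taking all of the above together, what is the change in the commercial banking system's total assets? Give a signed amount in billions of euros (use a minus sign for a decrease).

ECB balance sheet:
  Assets:      Securities −€138.5B
  Liabilities: Bank reserves −€204.5B, Currency in circulation +€66B
Commercial banking system:
  Assets:      Reserves at CB −€204.5B, Securities +€88B
  Liabilities: Checkable deposits −€116.5B
Change in total bank assets = -€116.5 billion.

-€116.5 billion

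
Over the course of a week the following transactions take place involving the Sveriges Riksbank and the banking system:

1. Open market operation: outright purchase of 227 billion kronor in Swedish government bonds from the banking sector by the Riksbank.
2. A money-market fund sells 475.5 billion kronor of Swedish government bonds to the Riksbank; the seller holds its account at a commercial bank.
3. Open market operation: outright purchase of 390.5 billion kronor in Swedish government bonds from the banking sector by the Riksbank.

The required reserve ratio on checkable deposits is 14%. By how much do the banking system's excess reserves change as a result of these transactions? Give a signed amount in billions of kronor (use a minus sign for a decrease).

OMO purchase (from banks) 227 billion kronor: reserves +227B, deposits 0.
Asset purchase (from non-banks) 475.5 billion kronor: reserves +475.5B, deposits +475.5B.
OMO purchase (from banks) 390.5 billion kronor: reserves +390.5B, deposits 0.
Totals: Δreserves = +1093B, Δdeposits = +475.5B.
Δrequired reserves = 14% × +475.5B = +66.57B.
Δexcess reserves = Δreserves − Δrequired = +1093B − (+66.57B) = +1026.43 billion.

+1026.43 billion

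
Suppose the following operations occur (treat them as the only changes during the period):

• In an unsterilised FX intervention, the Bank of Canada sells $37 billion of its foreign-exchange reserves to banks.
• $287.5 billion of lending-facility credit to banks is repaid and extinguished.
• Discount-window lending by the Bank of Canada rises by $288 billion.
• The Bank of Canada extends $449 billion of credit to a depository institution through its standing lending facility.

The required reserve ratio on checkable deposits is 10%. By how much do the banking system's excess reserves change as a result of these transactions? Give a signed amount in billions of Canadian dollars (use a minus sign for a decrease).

FX sale $37 billion: reserves −$37B, deposits 0.
Discount-window repayment $287.5 billion: reserves −$287.5B, deposits 0.
Discount-window loan $288 billion: reserves +$288B, deposits 0.
Discount-window loan $449 billion: reserves +$449B, deposits 0.
Totals: Δreserves = +$412.5B, Δdeposits = 0.
Δrequired reserves = 10% × 0 = 0.
Δexcess reserves = Δreserves − Δrequired = +$412.5B − (0) = +$412.5 billion.

+$412.5 billion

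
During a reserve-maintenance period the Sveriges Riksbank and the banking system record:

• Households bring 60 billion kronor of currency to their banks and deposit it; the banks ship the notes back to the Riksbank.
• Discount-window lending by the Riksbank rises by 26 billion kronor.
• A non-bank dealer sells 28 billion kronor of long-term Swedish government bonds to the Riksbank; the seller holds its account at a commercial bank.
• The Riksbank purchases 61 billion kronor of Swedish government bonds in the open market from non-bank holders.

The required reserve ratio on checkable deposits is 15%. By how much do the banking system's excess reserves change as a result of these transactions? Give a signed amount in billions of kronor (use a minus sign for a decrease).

Currency deposit 60 billion kronor: reserves +60B, deposits +60B.
Discount-window loan 26 billion kronor: reserves +26B, deposits 0.
Asset purchase (from non-banks) 28 billion kronor: reserves +28B, deposits +28B.
Asset purchase (from non-banks) 61 billion kronor: reserves +61B, deposits +61B.
Totals: Δreserves = +175B, Δdeposits = +149B.
Δrequired reserves = 15% × +149B = +22.35B.
Δexcess reserves = Δreserves − Δrequired = +175B − (+22.35B) = +152.65 billion.

+152.65 billion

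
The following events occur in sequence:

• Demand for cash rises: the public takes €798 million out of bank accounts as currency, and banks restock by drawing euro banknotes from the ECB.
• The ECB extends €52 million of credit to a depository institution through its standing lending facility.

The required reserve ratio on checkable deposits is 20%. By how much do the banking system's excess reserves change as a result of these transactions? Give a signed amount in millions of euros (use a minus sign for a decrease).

Currency withdrawal €798 million: reserves −€798M, deposits −€798M.
Discount-window loan €52 million: reserves +€52M, deposits 0.
Totals: Δreserves = −€746M, Δdeposits = −€798M.
Δrequired reserves = 20% × −€798M = −€159.6M.
Δexcess reserves = Δreserves − Δrequired = −€746M − (−€159.6M) = -€586.4 million.

-€586.4 million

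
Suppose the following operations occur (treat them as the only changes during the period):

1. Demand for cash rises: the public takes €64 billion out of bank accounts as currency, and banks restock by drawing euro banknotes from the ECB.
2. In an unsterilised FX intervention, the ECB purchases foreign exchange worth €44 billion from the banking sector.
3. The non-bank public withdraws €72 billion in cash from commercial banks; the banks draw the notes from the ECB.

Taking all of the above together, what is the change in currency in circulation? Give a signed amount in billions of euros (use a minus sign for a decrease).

ECB balance sheet:
  Assets:      Foreign assets +€44B
  Liabilities: Bank reserves −€92B, Currency in circulation +€136B
So the change in currency in circulation is +€136 billion.

+€136 billion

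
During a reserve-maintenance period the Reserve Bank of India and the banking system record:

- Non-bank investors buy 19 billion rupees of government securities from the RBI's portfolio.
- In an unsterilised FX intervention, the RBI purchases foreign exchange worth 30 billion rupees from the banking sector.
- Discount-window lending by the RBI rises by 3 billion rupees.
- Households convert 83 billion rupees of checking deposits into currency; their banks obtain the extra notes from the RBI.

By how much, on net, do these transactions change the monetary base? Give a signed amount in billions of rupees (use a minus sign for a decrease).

RBI balance sheet:
  Assets:      Securities −19B, Loans to banks +3B, Foreign assets +30B
  Liabilities: Bank reserves −69B, Currency in circulation +83B
Commercial banking system:
  Assets:      Reserves at CB −69B, Foreign assets −30B
  Liabilities: Checkable deposits −102B, Borrowings from CB +3B
Monetary base = currency + reserves: +83B + (−69B) = +14 billion.

+14 billion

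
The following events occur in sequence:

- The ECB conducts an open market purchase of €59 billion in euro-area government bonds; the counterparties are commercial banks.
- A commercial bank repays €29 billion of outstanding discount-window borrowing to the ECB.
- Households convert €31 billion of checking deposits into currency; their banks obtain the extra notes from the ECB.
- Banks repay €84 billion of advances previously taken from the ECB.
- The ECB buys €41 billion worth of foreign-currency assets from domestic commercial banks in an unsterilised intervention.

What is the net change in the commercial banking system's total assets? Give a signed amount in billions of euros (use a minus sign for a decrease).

-€144 billion

OMO purchase (from banks) €59 billion: just an asset swap on bank balance sheets → 0.
Discount-window repayment €29 billion: bank balance sheets shrink → −€29B.
Currency withdrawal €31 billion: bank balance sheets shrink → −€31B.
Discount-window repayment €84 billion: bank balance sheets shrink → −€84B.
FX purchase €41 billion: just an asset swap on bank balance sheets → 0.
Net: 0 − 29 − 31 − 84 + 0 = -€144 billion.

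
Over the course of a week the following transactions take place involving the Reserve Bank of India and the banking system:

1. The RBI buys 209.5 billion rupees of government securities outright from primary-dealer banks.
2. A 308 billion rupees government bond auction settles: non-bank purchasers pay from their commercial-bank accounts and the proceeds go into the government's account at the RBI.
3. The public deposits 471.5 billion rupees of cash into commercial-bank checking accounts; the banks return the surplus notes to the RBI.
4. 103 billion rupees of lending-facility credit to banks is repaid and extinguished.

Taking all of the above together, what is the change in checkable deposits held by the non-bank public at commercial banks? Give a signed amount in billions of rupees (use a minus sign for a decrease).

OMO purchase (from banks) 209.5 billion rupees: the counterparty is a bank, so public deposits are unchanged → 0.
Government account inflow 308 billion rupees: non-bank counterparties' bank balances fall → −308B.
Currency deposit 471.5 billion rupees: non-bank counterparties' bank balances rise → +471.5B.
Discount-window repayment 103 billion rupees: the counterparty is a bank, so public deposits are unchanged → 0.
Net: 0 − 308 + 471.5 + 0 = +163.5 billion.

+163.5 billion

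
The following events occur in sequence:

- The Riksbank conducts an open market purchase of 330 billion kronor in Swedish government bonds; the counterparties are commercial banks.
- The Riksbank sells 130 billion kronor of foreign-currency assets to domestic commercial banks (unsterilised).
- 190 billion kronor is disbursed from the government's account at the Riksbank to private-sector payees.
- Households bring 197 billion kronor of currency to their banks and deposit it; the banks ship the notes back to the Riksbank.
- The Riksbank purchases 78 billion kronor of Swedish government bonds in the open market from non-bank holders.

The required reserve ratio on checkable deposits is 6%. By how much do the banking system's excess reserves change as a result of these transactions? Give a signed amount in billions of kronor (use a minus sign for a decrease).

+637.1 billion

OMO purchase (from banks) 330 billion kronor: reserves +330B, deposits 0.
FX sale 130 billion kronor: reserves −130B, deposits 0.
Government spending 190 billion kronor: reserves +190B, deposits +190B.
Currency deposit 197 billion kronor: reserves +197B, deposits +197B.
Asset purchase (from non-banks) 78 billion kronor: reserves +78B, deposits +78B.
Totals: Δreserves = +665B, Δdeposits = +465B.
Δrequired reserves = 6% × +465B = +27.9B.
Δexcess reserves = Δreserves − Δrequired = +665B − (+27.9B) = +637.1 billion.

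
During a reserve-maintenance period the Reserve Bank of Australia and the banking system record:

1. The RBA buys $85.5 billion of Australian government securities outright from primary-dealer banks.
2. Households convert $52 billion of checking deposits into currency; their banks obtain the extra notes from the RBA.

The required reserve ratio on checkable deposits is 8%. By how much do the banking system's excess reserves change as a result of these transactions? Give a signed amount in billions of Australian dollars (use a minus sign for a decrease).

OMO purchase (from banks) $85.5 billion: reserves +$85.5B, deposits 0.
Currency withdrawal $52 billion: reserves −$52B, deposits −$52B.
Totals: Δreserves = +$33.5B, Δdeposits = −$52B.
Δrequired reserves = 8% × −$52B = −$4.16B.
Δexcess reserves = Δreserves − Δrequired = +$33.5B − (−$4.16B) = +$37.66 billion.

+$37.66 billion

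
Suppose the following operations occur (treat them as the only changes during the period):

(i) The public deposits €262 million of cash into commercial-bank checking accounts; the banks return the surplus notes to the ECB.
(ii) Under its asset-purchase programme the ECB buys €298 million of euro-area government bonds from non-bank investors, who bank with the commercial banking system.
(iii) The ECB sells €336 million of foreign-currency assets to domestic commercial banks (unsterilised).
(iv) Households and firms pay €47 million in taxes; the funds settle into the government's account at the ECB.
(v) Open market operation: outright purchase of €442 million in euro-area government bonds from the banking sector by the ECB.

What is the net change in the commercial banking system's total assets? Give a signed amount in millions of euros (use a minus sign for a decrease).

Currency deposit €262 million: bank balance sheets expand → +€262M.
Asset purchase (from non-banks) €298 million: bank balance sheets expand → +€298M.
FX sale €336 million: just an asset swap on bank balance sheets → 0.
Government account inflow €47 million: bank balance sheets shrink → −€47M.
OMO purchase (from banks) €442 million: just an asset swap on bank balance sheets → 0.
Net: 262 + 298 + 0 − 47 + 0 = +€513 million.

+€513 million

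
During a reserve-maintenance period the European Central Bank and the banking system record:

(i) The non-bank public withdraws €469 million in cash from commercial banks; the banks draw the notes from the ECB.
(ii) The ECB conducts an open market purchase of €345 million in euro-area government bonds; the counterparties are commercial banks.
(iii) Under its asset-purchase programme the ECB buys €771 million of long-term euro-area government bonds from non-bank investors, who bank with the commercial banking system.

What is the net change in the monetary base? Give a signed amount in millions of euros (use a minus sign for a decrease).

+€1116 million

Currency withdrawal €469 million: just a shift between currency and reserves — both are base money → 0.
OMO purchase (from banks) €345 million: ECB balance sheet expands → +€345M.
Asset purchase (from non-banks) €771 million: ECB balance sheet expands → +€771M.
Net: 0 + 345 + 771 = +€1116 million.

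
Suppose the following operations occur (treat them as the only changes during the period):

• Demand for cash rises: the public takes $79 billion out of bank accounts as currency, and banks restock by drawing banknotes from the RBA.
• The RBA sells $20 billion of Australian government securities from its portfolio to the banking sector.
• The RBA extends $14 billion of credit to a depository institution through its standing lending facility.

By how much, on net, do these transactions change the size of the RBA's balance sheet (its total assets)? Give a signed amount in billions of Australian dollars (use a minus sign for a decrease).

-$6 billion

Currency withdrawal $79 billion: only the composition of liabilities changes → 0.
OMO sale (to banks) $20 billion: an RBA asset is shed → −$20B.
Discount-window loan $14 billion: an RBA asset is acquired → +$14B.
Net: 0 − 20 + 14 = -$6 billion.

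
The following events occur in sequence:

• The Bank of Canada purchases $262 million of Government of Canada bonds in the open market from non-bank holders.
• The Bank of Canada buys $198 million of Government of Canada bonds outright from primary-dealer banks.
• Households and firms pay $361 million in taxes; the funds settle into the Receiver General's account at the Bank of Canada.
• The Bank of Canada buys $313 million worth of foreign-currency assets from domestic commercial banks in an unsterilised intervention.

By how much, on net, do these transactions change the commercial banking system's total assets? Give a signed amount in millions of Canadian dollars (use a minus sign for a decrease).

-$99 million

Bank of Canada balance sheet:
  Assets:      Securities +$460M, Foreign assets +$313M
  Liabilities: Bank reserves +$412M, Government deposits +$361M
Commercial banking system:
  Assets:      Reserves at CB +$412M, Securities −$198M, Foreign assets −$313M
  Liabilities: Checkable deposits −$99M
Change in total bank assets = -$99 million.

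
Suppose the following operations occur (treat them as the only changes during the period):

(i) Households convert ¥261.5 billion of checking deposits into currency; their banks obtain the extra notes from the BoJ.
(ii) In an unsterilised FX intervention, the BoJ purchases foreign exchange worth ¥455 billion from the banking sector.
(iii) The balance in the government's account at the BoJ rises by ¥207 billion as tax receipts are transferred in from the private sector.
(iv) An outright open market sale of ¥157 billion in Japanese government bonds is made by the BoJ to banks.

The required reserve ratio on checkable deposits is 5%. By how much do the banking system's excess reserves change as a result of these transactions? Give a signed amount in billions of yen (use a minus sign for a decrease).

Currency withdrawal ¥261.5 billion: reserves −¥261.5B, deposits −¥261.5B.
FX purchase ¥455 billion: reserves +¥455B, deposits 0.
Government account inflow ¥207 billion: reserves −¥207B, deposits −¥207B.
OMO sale (to banks) ¥157 billion: reserves −¥157B, deposits 0.
Totals: Δreserves = −¥170.5B, Δdeposits = −¥468.5B.
Δrequired reserves = 5% × −¥468.5B = −¥23.425B.
Δexcess reserves = Δreserves − Δrequired = −¥170.5B − (−¥23.425B) = -¥147.075 billion.

-¥147.075 billion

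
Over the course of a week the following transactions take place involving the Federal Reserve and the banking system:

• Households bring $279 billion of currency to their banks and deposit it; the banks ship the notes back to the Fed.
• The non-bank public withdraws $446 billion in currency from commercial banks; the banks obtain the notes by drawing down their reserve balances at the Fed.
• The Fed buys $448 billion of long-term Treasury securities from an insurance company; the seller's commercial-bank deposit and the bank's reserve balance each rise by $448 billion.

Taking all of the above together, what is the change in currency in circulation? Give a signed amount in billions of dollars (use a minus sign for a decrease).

Currency deposit $279 billion: notes return to the central bank → −$279B.
Currency withdrawal $446 billion: notes leave the central bank → +$446B.
Asset purchase (from non-banks) $448 billion: no currency enters or leaves circulation → 0.
Net: −279 + 446 + 0 = +$167 billion.

+$167 billion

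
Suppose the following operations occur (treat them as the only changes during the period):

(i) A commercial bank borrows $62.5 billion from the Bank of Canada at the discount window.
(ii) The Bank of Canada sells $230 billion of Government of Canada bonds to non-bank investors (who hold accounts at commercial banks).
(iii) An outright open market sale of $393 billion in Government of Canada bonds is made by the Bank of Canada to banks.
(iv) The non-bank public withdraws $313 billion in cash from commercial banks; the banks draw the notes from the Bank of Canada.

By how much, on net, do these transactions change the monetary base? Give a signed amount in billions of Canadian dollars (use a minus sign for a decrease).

-$560.5 billion

Bank of Canada balance sheet:
  Assets:      Securities −$623B, Loans to banks +$62.5B
  Liabilities: Bank reserves −$873.5B, Currency in circulation +$313B
Commercial banking system:
  Assets:      Reserves at CB −$873.5B, Securities +$393B
  Liabilities: Checkable deposits −$543B, Borrowings from CB +$62.5B
Monetary base = currency + reserves: +$313B + (−$873.5B) = -$560.5 billion.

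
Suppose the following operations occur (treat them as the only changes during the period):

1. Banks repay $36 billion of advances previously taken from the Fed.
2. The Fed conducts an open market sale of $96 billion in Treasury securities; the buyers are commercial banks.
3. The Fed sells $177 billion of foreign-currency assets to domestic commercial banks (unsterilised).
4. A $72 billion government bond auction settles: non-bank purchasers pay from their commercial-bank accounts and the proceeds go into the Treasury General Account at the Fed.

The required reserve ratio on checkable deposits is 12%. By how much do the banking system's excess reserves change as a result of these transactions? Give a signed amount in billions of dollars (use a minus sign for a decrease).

Discount-window repayment $36 billion: reserves −$36B, deposits 0.
OMO sale (to banks) $96 billion: reserves −$96B, deposits 0.
FX sale $177 billion: reserves −$177B, deposits 0.
Government account inflow $72 billion: reserves −$72B, deposits −$72B.
Totals: Δreserves = −$381B, Δdeposits = −$72B.
Δrequired reserves = 12% × −$72B = −$8.64B.
Δexcess reserves = Δreserves − Δrequired = −$381B − (−$8.64B) = -$372.36 billion.

-$372.36 billion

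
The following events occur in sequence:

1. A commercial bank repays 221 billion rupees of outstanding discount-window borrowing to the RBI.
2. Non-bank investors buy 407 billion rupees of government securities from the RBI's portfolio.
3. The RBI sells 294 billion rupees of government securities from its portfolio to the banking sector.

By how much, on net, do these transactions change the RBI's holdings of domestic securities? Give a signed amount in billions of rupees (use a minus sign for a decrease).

RBI balance sheet:
  Assets:      Securities −701B, Loans to banks −221B
  Liabilities: Bank reserves −922B
So the change in the RBI's holdings of domestic securities is -701 billion.

-701 billion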